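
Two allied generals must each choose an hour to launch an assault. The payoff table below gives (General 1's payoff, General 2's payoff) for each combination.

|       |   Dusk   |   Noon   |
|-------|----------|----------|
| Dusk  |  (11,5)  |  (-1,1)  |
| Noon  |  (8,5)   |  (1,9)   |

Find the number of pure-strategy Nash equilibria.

Both Dusk: General 1 gets 11 (best alternative 8); General 2 gets 5 (best alternative 1). Neither deviates — NE.
Both Noon: General 1 gets 1 (best alternative -1); General 2 gets 9 (best alternative 5). Neither deviates — NE.
(Noon, Dusk) is not a NE: General 1 would switch to Dusk (11 > 8).
No other cell survives both best-response checks, so there are 2 pure NE.

2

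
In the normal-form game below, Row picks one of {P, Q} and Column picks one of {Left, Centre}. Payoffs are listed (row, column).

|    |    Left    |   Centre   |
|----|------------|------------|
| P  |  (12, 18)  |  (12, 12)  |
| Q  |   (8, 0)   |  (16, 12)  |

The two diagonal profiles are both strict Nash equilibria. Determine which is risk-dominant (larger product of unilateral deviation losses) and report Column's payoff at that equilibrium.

12

At (P, Left): Row loses 12 − 8 = 4 by deviating; Column loses 18 − 12 = 6. Product = 4·6 = 24.
At (Q, Centre): Row loses 16 − 12 = 4 by deviating; Column loses 12 − 0 = 12. Product = 4·12 = 48.
48 > 24, so (Q, Centre) is risk-dominant. Column's payoff there is 12.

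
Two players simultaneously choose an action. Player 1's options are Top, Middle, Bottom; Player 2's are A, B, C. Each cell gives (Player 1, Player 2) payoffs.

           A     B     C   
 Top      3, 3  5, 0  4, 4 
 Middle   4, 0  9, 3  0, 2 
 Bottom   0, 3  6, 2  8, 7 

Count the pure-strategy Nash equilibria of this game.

2

(Middle, B): Player 1 gets 9 (best alternative 6); Player 2 gets 3 (best alternative 2). Neither deviates — NE.
(Bottom, C): Player 1 gets 8 (best alternative 4); Player 2 gets 7 (best alternative 3). Neither deviates — NE.
(Top, A) is not a NE: Player 1 would switch to Middle (4 > 3).
No other cell survives both best-response checks, so there are 2 pure NE.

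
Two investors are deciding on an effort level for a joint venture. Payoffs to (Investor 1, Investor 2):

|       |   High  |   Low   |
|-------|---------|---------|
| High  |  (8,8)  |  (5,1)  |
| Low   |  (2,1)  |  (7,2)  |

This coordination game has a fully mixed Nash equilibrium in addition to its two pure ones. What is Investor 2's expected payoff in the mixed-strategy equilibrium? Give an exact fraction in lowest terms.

15/8

Investor 1 mixes with probability p on High, chosen so Investor 2 is indifferent: 8p + 1(1−p) = 1p + 2(1−p) gives p = 1/8.
Investor 2's expected payoff is 8·1/8 + 1·7/8 = 15/8.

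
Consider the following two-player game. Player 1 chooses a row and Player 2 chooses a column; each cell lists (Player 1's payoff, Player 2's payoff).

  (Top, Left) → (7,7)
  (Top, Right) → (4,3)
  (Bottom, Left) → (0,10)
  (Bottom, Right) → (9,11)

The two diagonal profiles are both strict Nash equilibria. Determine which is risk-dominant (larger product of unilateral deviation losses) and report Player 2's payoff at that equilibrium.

7

At (Top, Left): Player 1 loses 7 − 0 = 7 by deviating; Player 2 loses 7 − 3 = 4. Product = 7·4 = 28.
At (Bottom, Right): Player 1 loses 9 − 4 = 5 by deviating; Player 2 loses 11 − 10 = 1. Product = 5·1 = 5.
28 > 5, so (Top, Left) is risk-dominant. Player 2's payoff there is 7.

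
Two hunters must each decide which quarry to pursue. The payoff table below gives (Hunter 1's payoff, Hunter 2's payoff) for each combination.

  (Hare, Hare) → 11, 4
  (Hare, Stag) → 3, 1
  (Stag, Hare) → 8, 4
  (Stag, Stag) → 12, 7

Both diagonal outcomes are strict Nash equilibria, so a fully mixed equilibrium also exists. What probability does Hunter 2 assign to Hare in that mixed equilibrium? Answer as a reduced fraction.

Hunter 2's mix q on Hare must make Hunter 1 indifferent between Hare and Stag.
Hunter 1's payoff from Hare: 11q + 3(1−q). From Stag: 8q + 12(1−q).
Set equal: 3q = 9(1−q) → q = 9/12 = 3/4.

3/4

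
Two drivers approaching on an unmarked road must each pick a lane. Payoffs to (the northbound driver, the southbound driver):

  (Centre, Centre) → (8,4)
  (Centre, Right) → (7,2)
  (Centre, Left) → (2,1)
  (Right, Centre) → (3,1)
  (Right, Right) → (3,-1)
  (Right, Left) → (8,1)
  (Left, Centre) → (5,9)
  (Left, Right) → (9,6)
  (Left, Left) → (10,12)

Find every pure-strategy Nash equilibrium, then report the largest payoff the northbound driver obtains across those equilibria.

Both Centre is a pure NE (the northbound driver: 8 ≥ 5; the southbound driver: 4 ≥ 2). The northbound driver gets 8.
Both Left is a pure NE (the northbound driver: 10 ≥ 8; the southbound driver: 12 ≥ 9). The northbound driver gets 10.
Every other cell has a profitable deviation for at least one player. Highest of {8, 10} is 10.

10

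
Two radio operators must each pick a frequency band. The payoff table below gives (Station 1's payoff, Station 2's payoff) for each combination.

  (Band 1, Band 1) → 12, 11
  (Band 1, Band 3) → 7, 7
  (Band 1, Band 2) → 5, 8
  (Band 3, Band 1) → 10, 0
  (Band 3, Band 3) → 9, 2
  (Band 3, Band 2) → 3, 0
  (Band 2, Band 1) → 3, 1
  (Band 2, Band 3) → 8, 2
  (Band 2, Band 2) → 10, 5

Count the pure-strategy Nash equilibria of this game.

Both Band 1: Station 1 gets 12 (best alternative 10); Station 2 gets 11 (best alternative 8). Neither deviates — NE.
Both Band 3: Station 1 gets 9 (best alternative 8); Station 2 gets 2 (best alternative 0). Neither deviates — NE.
Both Band 2: Station 1 gets 10 (best alternative 5); Station 2 gets 5 (best alternative 2). Neither deviates — NE.
(Band 2, Band 1) is not a NE: Station 1 would switch to Band 1 (12 > 3).
No other cell survives both best-response checks, so there are 3 pure NE.

3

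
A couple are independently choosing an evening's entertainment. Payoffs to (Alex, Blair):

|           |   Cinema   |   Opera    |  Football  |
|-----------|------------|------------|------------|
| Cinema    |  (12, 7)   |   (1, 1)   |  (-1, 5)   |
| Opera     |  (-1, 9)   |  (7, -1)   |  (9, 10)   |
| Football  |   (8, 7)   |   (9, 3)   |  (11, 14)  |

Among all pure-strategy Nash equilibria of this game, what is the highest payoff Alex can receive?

Both Cinema is a pure NE (Alex: 12 ≥ 8; Blair: 7 ≥ 5). Alex gets 12.
Both Football is a pure NE (Alex: 11 ≥ 9; Blair: 14 ≥ 7). Alex gets 11.
Every other cell has a profitable deviation for at least one player. Highest of {12, 11} is 12.

12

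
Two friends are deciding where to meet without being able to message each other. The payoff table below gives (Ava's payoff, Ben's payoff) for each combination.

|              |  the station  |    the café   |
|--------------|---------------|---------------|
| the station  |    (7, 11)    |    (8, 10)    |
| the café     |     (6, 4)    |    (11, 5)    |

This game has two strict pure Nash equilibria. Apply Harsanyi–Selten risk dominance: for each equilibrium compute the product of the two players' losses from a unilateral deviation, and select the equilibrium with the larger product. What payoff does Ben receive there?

At both the station: Ava loses 7 − 6 = 1 by deviating; Ben loses 11 − 10 = 1. Product = 1·1 = 1.
At both the café: Ava loses 11 − 8 = 3 by deviating; Ben loses 5 − 4 = 1. Product = 3·1 = 3.
3 > 1, so both the café is risk-dominant. Ben's payoff there is 5.

5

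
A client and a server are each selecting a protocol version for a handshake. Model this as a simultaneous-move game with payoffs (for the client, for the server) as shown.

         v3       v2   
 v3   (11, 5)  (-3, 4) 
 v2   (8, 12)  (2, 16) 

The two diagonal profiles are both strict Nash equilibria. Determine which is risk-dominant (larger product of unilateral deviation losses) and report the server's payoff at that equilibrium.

At both v3: the client loses 11 − 8 = 3 by deviating; the server loses 5 − 4 = 1. Product = 3·1 = 3.
At both v2: the client loses 2 − (-3) = 5 by deviating; the server loses 16 − 12 = 4. Product = 5·4 = 20.
20 > 3, so both v2 is risk-dominant. The server's payoff there is 16.

16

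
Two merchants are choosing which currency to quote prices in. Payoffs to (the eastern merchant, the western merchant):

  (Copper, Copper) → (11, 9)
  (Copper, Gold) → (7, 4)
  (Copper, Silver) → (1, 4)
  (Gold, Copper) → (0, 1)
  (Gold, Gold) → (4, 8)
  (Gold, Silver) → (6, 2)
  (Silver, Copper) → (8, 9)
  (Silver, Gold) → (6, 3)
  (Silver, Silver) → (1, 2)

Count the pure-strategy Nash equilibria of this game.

Both Copper: the eastern merchant gets 11 (best alternative 8); the western merchant gets 9 (best alternative 4). Neither deviates — NE.
Both Silver is not a NE: the eastern merchant would switch to Gold (6 > 1).
No other cell survives both best-response checks, so there is 1 pure NE.

1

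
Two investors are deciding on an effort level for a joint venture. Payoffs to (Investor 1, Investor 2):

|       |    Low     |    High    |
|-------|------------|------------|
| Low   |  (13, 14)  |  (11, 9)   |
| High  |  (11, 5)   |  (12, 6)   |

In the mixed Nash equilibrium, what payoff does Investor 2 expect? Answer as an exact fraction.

Investor 1 mixes with probability p on Low, chosen so Investor 2 is indifferent: 14p + 5(1−p) = 9p + 6(1−p) gives p = 1/6.
Investor 2's expected payoff is 14·1/6 + 5·5/6 = 13/2.

13/2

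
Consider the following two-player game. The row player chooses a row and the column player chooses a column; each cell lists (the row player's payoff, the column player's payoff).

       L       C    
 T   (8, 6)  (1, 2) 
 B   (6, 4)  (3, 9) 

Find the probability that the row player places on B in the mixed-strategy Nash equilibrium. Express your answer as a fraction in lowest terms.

The row player's mix p on T must make the column player indifferent between L and C.
The column player's payoff from L: 6p + 4(1−p). From C: 2p + 9(1−p).
Set equal: 4p = 5(1−p) → p = 5/9.
Probability on B is 1 − 5/9 = 4/9.

4/9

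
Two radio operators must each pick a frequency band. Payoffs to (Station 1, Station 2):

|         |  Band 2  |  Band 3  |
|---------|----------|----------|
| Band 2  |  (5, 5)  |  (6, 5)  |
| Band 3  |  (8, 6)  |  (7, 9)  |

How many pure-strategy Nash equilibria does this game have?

Both Band 3: Station 1 gets 7 (best alternative 6); Station 2 gets 9 (best alternative 6). Neither deviates — NE.
Both Band 2 is not a NE: Station 1 would switch to Band 3 (8 > 5).
No other cell survives both best-response checks, so there is 1 pure NE.

1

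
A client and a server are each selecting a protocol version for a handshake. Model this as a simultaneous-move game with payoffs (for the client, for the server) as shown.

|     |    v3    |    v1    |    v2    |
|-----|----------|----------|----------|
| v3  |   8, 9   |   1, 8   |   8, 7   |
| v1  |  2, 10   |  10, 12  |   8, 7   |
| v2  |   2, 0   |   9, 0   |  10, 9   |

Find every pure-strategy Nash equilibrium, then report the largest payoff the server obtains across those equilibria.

Both v3 is a pure NE (the client: 8 ≥ 2; the server: 9 ≥ 8). The server gets 9.
Both v1 is a pure NE (the client: 10 ≥ 9; the server: 12 ≥ 10). The server gets 12.
Both v2 is a pure NE (the client: 10 ≥ 8; the server: 9 ≥ 0). The server gets 9.
Every other cell has a profitable deviation for at least one player. Highest of {9, 12, 9} is 12.

12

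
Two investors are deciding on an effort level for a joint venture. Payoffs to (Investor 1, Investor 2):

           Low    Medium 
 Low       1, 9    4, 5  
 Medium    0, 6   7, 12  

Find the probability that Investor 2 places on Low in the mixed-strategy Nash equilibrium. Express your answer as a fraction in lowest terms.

3/4

Investor 2's mix q on Low must make Investor 1 indifferent between Low and Medium.
Investor 1's payoff from Low: 1q + 4(1−q). From Medium: 0q + 7(1−q).
Set equal: 1q = 3(1−q) → q = 3/4.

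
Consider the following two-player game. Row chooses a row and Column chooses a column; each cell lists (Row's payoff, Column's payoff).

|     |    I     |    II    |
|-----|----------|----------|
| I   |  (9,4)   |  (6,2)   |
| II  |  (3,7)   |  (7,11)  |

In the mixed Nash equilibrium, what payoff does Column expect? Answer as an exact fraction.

Row mixes with probability p on I, chosen so Column is indifferent: 4p + 7(1−p) = 2p + 11(1−p) gives p = 2/3.
Column's expected payoff is 4·2/3 + 7·1/3 = 5.

5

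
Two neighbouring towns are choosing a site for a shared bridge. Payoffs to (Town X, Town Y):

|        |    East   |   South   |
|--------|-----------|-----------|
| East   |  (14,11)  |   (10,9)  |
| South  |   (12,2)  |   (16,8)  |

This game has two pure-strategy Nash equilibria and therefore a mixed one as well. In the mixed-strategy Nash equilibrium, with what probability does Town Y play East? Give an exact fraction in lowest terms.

Town Y's mix q on East must make Town X indifferent between East and South.
Town X's payoff from East: 14q + 10(1−q). From South: 12q + 16(1−q).
Set equal: 2q = 6(1−q) → q = 6/8 = 3/4.

3/4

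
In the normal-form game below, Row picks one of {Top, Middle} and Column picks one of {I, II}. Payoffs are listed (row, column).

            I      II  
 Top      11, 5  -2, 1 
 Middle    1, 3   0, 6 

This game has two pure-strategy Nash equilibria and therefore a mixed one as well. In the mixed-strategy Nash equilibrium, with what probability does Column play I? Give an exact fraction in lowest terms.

1/6

Column's mix q on I must make Row indifferent between Top and Middle.
Row's payoff from Top: 11q + (-2)(1−q). From Middle: 1q + 0(1−q).
Set equal: 10q = 2(1−q) → q = 2/12 = 1/6.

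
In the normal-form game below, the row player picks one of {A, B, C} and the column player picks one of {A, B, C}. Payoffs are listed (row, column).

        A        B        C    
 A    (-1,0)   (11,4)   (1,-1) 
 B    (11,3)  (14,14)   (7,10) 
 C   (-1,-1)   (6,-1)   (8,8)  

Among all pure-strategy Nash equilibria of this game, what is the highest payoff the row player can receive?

Both B is a pure NE (the row player: 14 ≥ 11; the column player: 14 ≥ 10). The row player gets 14.
Both C is a pure NE (the row player: 8 ≥ 7; the column player: 8 ≥ -1). The row player gets 8.
Every other cell has a profitable deviation for at least one player. Highest of {14, 8} is 14.

14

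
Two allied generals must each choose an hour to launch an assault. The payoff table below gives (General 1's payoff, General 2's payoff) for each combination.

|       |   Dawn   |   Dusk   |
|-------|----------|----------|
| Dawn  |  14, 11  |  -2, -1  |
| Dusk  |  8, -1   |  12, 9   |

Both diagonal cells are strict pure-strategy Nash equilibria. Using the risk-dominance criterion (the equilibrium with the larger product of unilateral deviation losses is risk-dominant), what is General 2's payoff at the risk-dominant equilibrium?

9

At both Dawn: General 1 loses 14 − 8 = 6 by deviating; General 2 loses 11 − (-1) = 12. Product = 6·12 = 72.
At both Dusk: General 1 loses 12 − (-2) = 14 by deviating; General 2 loses 9 − (-1) = 10. Product = 14·10 = 140.
140 > 72, so both Dusk is risk-dominant. General 2's payoff there is 9.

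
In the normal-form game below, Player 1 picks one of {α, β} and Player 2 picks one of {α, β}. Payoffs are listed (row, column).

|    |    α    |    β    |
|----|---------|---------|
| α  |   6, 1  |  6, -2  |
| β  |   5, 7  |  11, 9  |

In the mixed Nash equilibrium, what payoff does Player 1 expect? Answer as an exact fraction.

6

Player 2 mixes with probability q on α, chosen so Player 1 is indifferent: 6q + 6(1−q) = 5q + 11(1−q) gives q = 5/6.
Player 1's expected payoff (from either row, since indifferent) is 6·5/6 + 6·1/6 = 6.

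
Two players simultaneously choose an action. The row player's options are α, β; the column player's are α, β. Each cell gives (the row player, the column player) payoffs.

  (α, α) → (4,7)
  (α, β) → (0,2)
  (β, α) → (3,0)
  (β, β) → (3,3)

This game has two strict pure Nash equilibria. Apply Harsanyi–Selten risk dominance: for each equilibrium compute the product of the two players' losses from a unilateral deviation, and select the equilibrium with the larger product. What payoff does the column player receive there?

At both α: the row player loses 4 − 3 = 1 by deviating; the column player loses 7 − 2 = 5. Product = 1·5 = 5.
At both β: the row player loses 3 − 0 = 3 by deviating; the column player loses 3 − 0 = 3. Product = 3·3 = 9.
9 > 5, so both β is risk-dominant. The column player's payoff there is 3.

3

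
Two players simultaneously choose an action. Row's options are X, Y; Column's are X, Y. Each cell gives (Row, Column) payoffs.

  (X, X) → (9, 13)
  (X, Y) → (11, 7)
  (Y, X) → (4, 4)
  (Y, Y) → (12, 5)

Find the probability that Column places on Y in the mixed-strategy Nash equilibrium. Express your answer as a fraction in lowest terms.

Column's mix q on X must make Row indifferent between X and Y.
Row's payoff from X: 9q + 11(1−q). From Y: 4q + 12(1−q).
Set equal: 5q = 1(1−q) → q = 1/6.
Probability on Y is 1 − 1/6 = 5/6.

5/6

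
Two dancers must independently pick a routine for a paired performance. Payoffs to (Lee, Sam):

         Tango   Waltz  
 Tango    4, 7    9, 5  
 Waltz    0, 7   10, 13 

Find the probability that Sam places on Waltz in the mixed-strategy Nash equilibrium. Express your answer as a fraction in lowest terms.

4/5

Sam's mix q on Tango must make Lee indifferent between Tango and Waltz.
Lee's payoff from Tango: 4q + 9(1−q). From Waltz: 0q + 10(1−q).
Set equal: 4q = 1(1−q) → q = 1/5.
Probability on Waltz is 1 − 1/5 = 4/5.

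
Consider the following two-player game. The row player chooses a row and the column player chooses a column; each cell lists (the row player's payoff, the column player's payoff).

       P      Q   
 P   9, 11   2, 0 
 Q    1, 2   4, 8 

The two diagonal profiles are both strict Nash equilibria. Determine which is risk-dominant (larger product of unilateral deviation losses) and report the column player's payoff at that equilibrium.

11

At both P: the row player loses 9 − 1 = 8 by deviating; the column player loses 11 − 0 = 11. Product = 8·11 = 88.
At both Q: the row player loses 4 − 2 = 2 by deviating; the column player loses 8 − 2 = 6. Product = 2·6 = 12.
88 > 12, so both P is risk-dominant. The column player's payoff there is 11.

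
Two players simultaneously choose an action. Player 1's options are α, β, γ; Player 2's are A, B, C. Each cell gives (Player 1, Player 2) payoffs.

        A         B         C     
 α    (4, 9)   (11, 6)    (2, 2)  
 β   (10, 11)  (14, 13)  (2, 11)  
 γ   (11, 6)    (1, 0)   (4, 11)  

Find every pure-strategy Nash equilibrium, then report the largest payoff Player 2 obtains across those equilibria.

13

(β, B) is a pure NE (Player 1: 14 ≥ 11; Player 2: 13 ≥ 11). Player 2 gets 13.
(γ, C) is a pure NE (Player 1: 4 ≥ 2; Player 2: 11 ≥ 6). Player 2 gets 11.
Every other cell has a profitable deviation for at least one player. Highest of {13, 11} is 13.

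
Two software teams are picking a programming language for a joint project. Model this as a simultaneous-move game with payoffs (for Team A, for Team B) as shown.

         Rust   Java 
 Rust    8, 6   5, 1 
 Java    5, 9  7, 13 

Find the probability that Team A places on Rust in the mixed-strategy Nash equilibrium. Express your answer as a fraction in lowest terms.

Team A's mix p on Rust must make Team B indifferent between Rust and Java.
Team B's payoff from Rust: 6p + 9(1−p). From Java: 1p + 13(1−p).
Set equal: 5p = 4(1−p) → p = 4/9.

4/9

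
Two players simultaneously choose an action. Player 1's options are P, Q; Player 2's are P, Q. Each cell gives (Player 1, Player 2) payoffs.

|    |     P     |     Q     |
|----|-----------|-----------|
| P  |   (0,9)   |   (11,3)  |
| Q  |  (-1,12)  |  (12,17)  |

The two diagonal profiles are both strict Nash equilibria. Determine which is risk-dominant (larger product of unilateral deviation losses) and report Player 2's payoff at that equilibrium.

At both P: Player 1 loses 0 − (-1) = 1 by deviating; Player 2 loses 9 − 3 = 6. Product = 1·6 = 6.
At both Q: Player 1 loses 12 − 11 = 1 by deviating; Player 2 loses 17 − 12 = 5. Product = 1·5 = 5.
6 > 5, so both P is risk-dominant. Player 2's payoff there is 9.

9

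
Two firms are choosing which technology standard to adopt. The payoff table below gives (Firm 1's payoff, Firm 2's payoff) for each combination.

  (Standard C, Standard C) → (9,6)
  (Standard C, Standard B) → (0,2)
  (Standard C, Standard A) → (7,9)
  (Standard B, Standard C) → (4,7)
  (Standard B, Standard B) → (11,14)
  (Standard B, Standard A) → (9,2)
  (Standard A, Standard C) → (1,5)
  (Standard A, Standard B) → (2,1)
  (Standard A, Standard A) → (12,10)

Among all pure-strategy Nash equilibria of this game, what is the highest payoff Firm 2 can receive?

14

Both Standard B is a pure NE (Firm 1: 11 ≥ 2; Firm 2: 14 ≥ 7). Firm 2 gets 14.
Both Standard A is a pure NE (Firm 1: 12 ≥ 9; Firm 2: 10 ≥ 5). Firm 2 gets 10.
Every other cell has a profitable deviation for at least one player. Highest of {14, 10} is 14.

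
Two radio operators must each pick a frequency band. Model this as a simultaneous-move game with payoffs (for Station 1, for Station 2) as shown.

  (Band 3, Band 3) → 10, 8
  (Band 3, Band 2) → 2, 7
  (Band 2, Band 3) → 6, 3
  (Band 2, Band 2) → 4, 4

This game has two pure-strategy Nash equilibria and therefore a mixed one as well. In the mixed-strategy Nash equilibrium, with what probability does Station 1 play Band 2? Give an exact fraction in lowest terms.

Station 1's mix p on Band 3 must make Station 2 indifferent between Band 3 and Band 2.
Station 2's payoff from Band 3: 8p + 3(1−p). From Band 2: 7p + 4(1−p).
Set equal: 1p = 1(1−p) → p = 1/2.
Probability on Band 2 is 1 − 1/2 = 1/2.

1/2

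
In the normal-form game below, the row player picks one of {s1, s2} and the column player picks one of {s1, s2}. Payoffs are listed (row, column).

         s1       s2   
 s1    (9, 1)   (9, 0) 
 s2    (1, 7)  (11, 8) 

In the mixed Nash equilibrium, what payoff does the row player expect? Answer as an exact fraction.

9

The column player mixes with probability q on s1, chosen so the row player is indifferent: 9q + 9(1−q) = 1q + 11(1−q) gives q = 1/5.
The row player's expected payoff (from either row, since indifferent) is 9·1/5 + 9·4/5 = 9.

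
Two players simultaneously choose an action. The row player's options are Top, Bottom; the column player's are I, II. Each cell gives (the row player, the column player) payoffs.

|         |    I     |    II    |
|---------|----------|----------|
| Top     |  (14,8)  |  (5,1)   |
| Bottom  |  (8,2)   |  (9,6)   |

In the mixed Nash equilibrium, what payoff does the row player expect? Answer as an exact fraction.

The column player mixes with probability q on I, chosen so the row player is indifferent: 14q + 5(1−q) = 8q + 9(1−q) gives q = 2/5.
The row player's expected payoff (from either row, since indifferent) is 14·2/5 + 5·3/5 = 43/5.

43/5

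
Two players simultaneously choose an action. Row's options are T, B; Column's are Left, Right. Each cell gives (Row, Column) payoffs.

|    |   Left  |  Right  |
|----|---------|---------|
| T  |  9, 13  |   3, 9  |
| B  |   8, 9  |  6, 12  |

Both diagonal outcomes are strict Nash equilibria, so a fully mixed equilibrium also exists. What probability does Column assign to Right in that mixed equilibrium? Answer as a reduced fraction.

1/4

Column's mix q on Left must make Row indifferent between T and B.
Row's payoff from T: 9q + 3(1−q). From B: 8q + 6(1−q).
Set equal: 1q = 3(1−q) → q = 3/4.
Probability on Right is 1 − 3/4 = 1/4.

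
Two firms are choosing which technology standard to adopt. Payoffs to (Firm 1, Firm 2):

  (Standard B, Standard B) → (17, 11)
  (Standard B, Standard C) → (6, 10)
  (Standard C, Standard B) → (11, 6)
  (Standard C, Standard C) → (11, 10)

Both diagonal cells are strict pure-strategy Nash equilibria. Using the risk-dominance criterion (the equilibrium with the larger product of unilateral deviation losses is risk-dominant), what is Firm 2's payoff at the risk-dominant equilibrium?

10

At both Standard B: Firm 1 loses 17 − 11 = 6 by deviating; Firm 2 loses 11 − 10 = 1. Product = 6·1 = 6.
At both Standard C: Firm 1 loses 11 − 6 = 5 by deviating; Firm 2 loses 10 − 6 = 4. Product = 5·4 = 20.
20 > 6, so both Standard C is risk-dominant. Firm 2's payoff there is 10.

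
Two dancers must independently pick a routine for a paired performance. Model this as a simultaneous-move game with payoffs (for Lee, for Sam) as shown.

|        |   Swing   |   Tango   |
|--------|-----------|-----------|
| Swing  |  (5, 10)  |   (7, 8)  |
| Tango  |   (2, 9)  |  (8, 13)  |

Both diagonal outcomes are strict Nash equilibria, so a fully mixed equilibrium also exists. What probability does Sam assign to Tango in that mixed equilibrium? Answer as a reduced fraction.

Sam's mix q on Swing must make Lee indifferent between Swing and Tango.
Lee's payoff from Swing: 5q + 7(1−q). From Tango: 2q + 8(1−q).
Set equal: 3q = 1(1−q) → q = 1/4.
Probability on Tango is 1 − 1/4 = 3/4.

3/4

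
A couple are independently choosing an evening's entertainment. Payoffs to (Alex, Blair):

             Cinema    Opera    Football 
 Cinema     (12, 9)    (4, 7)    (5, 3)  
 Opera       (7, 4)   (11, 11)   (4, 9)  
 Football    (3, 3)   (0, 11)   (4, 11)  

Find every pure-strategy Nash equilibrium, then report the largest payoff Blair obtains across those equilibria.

11

Both Cinema is a pure NE (Alex: 12 ≥ 7; Blair: 9 ≥ 7). Blair gets 9.
Both Opera is a pure NE (Alex: 11 ≥ 4; Blair: 11 ≥ 9). Blair gets 11.
Every other cell has a profitable deviation for at least one player. Highest of {9, 11} is 11.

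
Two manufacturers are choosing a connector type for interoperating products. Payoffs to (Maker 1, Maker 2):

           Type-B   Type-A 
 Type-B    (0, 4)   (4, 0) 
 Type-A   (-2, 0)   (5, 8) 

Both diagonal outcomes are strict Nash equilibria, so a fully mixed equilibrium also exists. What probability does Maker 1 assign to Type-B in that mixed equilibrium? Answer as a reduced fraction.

Maker 1's mix p on Type-B must make Maker 2 indifferent between Type-B and Type-A.
Maker 2's payoff from Type-B: 4p + 0(1−p). From Type-A: 0p + 8(1−p).
Set equal: 4p = 8(1−p) → p = 8/12 = 2/3.

2/3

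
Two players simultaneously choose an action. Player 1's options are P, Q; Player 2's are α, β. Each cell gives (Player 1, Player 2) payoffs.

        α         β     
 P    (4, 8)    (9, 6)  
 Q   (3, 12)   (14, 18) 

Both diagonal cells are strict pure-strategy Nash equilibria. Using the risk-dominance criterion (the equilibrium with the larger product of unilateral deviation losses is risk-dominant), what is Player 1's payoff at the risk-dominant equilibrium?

At (P, α): Player 1 loses 4 − 3 = 1 by deviating; Player 2 loses 8 − 6 = 2. Product = 1·2 = 2.
At (Q, β): Player 1 loses 14 − 9 = 5 by deviating; Player 2 loses 18 − 12 = 6. Product = 5·6 = 30.
30 > 2, so (Q, β) is risk-dominant. Player 1's payoff there is 14.

14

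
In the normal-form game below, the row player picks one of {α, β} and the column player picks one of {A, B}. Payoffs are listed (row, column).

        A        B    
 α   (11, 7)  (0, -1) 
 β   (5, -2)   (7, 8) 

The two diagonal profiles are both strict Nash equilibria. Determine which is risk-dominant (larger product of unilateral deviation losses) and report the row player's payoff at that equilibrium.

7

At (α, A): the row player loses 11 − 5 = 6 by deviating; the column player loses 7 − (-1) = 8. Product = 6·8 = 48.
At (β, B): the row player loses 7 − 0 = 7 by deviating; the column player loses 8 − (-2) = 10. Product = 7·10 = 70.
70 > 48, so (β, B) is risk-dominant. The row player's payoff there is 7.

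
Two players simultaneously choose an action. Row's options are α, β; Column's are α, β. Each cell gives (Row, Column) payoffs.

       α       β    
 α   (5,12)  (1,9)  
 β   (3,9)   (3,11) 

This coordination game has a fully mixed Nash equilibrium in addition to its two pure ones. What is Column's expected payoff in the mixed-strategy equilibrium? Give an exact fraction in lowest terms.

51/5

Row mixes with probability p on α, chosen so Column is indifferent: 12p + 9(1−p) = 9p + 11(1−p) gives p = 2/5.
Column's expected payoff is 12·2/5 + 9·3/5 = 51/5.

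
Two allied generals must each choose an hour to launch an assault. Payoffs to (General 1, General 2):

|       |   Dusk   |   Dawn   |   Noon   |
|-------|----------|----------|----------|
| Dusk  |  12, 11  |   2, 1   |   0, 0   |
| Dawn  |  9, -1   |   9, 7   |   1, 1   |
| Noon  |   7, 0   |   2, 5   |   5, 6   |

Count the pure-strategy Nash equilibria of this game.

3

Both Dusk: General 1 gets 12 (best alternative 9); General 2 gets 11 (best alternative 1). Neither deviates — NE.
Both Dawn: General 1 gets 9 (best alternative 2); General 2 gets 7 (best alternative 1). Neither deviates — NE.
Both Noon: General 1 gets 5 (best alternative 1); General 2 gets 6 (best alternative 5). Neither deviates — NE.
(Noon, Dawn) is not a NE: General 1 would switch to Dawn (9 > 2).
No other cell survives both best-response checks, so there are 3 pure NE.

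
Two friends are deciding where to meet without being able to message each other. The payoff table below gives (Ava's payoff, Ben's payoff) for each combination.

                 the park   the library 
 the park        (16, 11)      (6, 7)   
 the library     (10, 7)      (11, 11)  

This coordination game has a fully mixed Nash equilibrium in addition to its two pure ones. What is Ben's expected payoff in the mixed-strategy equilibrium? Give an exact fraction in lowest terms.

9

Ava mixes with probability p on the park, chosen so Ben is indifferent: 11p + 7(1−p) = 7p + 11(1−p) gives p = 1/2.
Ben's expected payoff is 11·1/2 + 7·1/2 = 9.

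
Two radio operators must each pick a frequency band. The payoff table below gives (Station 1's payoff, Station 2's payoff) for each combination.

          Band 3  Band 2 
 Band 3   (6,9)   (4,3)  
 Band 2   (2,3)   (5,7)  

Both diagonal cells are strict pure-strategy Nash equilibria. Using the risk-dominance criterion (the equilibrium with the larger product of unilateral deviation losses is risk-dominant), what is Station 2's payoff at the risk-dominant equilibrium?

At both Band 3: Station 1 loses 6 − 2 = 4 by deviating; Station 2 loses 9 − 3 = 6. Product = 4·6 = 24.
At both Band 2: Station 1 loses 5 − 4 = 1 by deviating; Station 2 loses 7 − 3 = 4. Product = 1·4 = 4.
24 > 4, so both Band 3 is risk-dominant. Station 2's payoff there is 9.

9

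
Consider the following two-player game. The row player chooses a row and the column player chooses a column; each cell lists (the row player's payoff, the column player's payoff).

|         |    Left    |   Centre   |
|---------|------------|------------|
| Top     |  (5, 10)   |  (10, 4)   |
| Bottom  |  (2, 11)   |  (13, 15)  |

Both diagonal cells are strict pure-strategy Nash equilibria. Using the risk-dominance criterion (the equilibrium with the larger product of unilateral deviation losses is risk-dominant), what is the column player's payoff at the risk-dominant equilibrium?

At (Top, Left): the row player loses 5 − 2 = 3 by deviating; the column player loses 10 − 4 = 6. Product = 3·6 = 18.
At (Bottom, Centre): the row player loses 13 − 10 = 3 by deviating; the column player loses 15 − 11 = 4. Product = 3·4 = 12.
18 > 12, so (Top, Left) is risk-dominant. The column player's payoff there is 10.

10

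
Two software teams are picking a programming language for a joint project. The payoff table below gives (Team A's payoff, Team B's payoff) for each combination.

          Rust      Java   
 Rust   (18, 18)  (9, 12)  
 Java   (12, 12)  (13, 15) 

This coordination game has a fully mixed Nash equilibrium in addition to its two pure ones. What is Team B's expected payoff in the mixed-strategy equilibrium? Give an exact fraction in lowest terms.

Team A mixes with probability p on Rust, chosen so Team B is indifferent: 18p + 12(1−p) = 12p + 15(1−p) gives p = 1/3.
Team B's expected payoff is 18·1/3 + 12·2/3 = 14.

14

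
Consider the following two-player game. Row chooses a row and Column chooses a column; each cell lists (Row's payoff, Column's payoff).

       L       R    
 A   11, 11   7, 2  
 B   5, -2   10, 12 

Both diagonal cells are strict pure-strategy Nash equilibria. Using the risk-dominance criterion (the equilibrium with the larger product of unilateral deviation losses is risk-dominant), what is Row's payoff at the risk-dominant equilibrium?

At (A, L): Row loses 11 − 5 = 6 by deviating; Column loses 11 − 2 = 9. Product = 6·9 = 54.
At (B, R): Row loses 10 − 7 = 3 by deviating; Column loses 12 − (-2) = 14. Product = 3·14 = 42.
54 > 42, so (A, L) is risk-dominant. Row's payoff there is 11.

11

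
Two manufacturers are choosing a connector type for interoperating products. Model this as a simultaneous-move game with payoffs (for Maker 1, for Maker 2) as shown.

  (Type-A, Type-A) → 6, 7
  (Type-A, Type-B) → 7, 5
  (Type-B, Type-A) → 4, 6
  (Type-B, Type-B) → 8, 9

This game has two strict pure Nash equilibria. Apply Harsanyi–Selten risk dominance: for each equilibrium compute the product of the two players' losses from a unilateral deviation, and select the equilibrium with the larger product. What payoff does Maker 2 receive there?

At both Type-A: Maker 1 loses 6 − 4 = 2 by deviating; Maker 2 loses 7 − 5 = 2. Product = 2·2 = 4.
At both Type-B: Maker 1 loses 8 − 7 = 1 by deviating; Maker 2 loses 9 − 6 = 3. Product = 1·3 = 3.
4 > 3, so both Type-A is risk-dominant. Maker 2's payoff there is 7.

7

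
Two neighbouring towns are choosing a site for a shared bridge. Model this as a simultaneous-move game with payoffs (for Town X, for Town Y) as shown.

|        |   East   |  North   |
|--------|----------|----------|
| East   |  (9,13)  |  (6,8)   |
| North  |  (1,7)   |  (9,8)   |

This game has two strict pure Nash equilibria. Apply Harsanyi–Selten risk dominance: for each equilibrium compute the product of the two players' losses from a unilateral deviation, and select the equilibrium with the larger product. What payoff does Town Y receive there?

13

At both East: Town X loses 9 − 1 = 8 by deviating; Town Y loses 13 − 8 = 5. Product = 8·5 = 40.
At both North: Town X loses 9 − 6 = 3 by deviating; Town Y loses 8 − 7 = 1. Product = 3·1 = 3.
40 > 3, so both East is risk-dominant. Town Y's payoff there is 13.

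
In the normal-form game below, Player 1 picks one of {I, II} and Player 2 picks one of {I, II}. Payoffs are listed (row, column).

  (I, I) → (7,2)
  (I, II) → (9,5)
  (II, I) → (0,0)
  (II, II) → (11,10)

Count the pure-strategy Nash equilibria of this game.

Both II: Player 1 gets 11 (best alternative 9); Player 2 gets 10 (best alternative 0). Neither deviates — NE.
Both I is not a NE: Player 2 would switch to II (5 > 2).
No other cell survives both best-response checks, so there is 1 pure NE.

1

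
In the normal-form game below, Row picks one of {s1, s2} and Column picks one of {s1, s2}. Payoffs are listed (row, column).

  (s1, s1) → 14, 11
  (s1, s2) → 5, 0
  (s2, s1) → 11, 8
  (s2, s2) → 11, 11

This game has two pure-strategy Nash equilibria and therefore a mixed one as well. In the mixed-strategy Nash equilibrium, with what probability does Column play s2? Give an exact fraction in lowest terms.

1/3

Column's mix q on s1 must make Row indifferent between s1 and s2.
Row's payoff from s1: 14q + 5(1−q). From s2: 11q + 11(1−q).
Set equal: 3q = 6(1−q) → q = 6/9 = 2/3.
Probability on s2 is 1 − 2/3 = 1/3.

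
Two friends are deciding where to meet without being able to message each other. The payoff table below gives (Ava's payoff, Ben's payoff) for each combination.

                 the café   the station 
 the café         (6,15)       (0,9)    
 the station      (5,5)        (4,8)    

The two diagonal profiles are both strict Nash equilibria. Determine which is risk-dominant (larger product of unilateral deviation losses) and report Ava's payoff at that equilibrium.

4

At both the café: Ava loses 6 − 5 = 1 by deviating; Ben loses 15 − 9 = 6. Product = 1·6 = 6.
At both the station: Ava loses 4 − 0 = 4 by deviating; Ben loses 8 − 5 = 3. Product = 4·3 = 12.
12 > 6, so both the station is risk-dominant. Ava's payoff there is 4.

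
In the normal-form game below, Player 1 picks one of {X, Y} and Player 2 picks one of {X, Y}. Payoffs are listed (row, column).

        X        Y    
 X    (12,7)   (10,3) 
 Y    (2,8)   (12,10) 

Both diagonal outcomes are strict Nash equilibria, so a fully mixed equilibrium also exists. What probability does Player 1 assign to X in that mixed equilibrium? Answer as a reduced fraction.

Player 1's mix p on X must make Player 2 indifferent between X and Y.
Player 2's payoff from X: 7p + 8(1−p). From Y: 3p + 10(1−p).
Set equal: 4p = 2(1−p) → p = 2/6 = 1/3.

1/3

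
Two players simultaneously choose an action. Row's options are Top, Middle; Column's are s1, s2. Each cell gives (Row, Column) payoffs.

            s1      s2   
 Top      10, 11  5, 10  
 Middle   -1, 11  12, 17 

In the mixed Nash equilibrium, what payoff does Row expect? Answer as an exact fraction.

Column mixes with probability q on s1, chosen so Row is indifferent: 10q + 5(1−q) = (-1)q + 12(1−q) gives q = 7/18.
Row's expected payoff (from either row, since indifferent) is 10·7/18 + 5·11/18 = 125/18.

125/18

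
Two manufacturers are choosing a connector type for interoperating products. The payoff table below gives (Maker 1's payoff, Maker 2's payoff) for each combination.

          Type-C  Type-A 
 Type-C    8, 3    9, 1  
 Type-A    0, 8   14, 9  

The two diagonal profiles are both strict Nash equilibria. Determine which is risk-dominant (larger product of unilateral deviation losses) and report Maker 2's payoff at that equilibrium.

At both Type-C: Maker 1 loses 8 − 0 = 8 by deviating; Maker 2 loses 3 − 1 = 2. Product = 8·2 = 16.
At both Type-A: Maker 1 loses 14 − 9 = 5 by deviating; Maker 2 loses 9 − 8 = 1. Product = 5·1 = 5.
16 > 5, so both Type-C is risk-dominant. Maker 2's payoff there is 3.

3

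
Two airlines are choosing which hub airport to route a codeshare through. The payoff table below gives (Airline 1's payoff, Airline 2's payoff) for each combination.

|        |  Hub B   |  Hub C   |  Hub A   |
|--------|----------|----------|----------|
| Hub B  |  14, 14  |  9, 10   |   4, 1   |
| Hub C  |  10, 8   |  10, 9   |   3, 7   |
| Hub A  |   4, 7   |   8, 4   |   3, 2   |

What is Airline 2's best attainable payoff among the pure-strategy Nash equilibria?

Both Hub B is a pure NE (Airline 1: 14 ≥ 10; Airline 2: 14 ≥ 10). Airline 2 gets 14.
Both Hub C is a pure NE (Airline 1: 10 ≥ 9; Airline 2: 9 ≥ 8). Airline 2 gets 9.
Every other cell has a profitable deviation for at least one player. Highest of {14, 9} is 14.

14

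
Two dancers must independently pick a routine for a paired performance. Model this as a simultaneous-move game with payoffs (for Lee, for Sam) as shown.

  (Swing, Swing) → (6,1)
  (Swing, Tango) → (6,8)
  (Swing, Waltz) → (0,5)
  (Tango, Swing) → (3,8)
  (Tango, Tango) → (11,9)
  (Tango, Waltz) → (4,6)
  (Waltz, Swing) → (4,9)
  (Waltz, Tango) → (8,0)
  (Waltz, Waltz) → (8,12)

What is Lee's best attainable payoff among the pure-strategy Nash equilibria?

11

Both Tango is a pure NE (Lee: 11 ≥ 8; Sam: 9 ≥ 8). Lee gets 11.
Both Waltz is a pure NE (Lee: 8 ≥ 4; Sam: 12 ≥ 9). Lee gets 8.
Every other cell has a profitable deviation for at least one player. Highest of {11, 8} is 11.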